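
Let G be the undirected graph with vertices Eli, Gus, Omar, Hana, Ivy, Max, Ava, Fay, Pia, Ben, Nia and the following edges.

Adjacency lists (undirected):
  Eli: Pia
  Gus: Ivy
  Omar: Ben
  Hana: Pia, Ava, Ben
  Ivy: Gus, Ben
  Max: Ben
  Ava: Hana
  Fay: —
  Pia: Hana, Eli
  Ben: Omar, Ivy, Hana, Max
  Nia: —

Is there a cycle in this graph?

DFS, tracking each vertex's parent; an edge to a visited non-parent vertex closes a cycle.
Start from Gus:
visit Gus (parent –)
  visit Ivy (parent Gus)
    Ivy–Gus: parent, skip
    visit Ben (parent Ivy)
      visit Omar (parent Ben)
        Omar–Ben: parent, skip
      Ben–Ivy: parent, skip
      visit Hana (parent Ben)
        visit Pia (parent Hana)
          Pia–Hana: parent, skip
          visit Eli (parent Pia)
            Eli–Pia: parent, skip
        visit Ava (parent Hana)
          Ava–Hana: parent, skip
        Hana–Ben: parent, skip
      visit Max (parent Ben)
        Max–Ben: parent, skip
visit Fay (parent –)
visit Nia (parent –)
No non-parent visited neighbor found — the graph is a forest.

No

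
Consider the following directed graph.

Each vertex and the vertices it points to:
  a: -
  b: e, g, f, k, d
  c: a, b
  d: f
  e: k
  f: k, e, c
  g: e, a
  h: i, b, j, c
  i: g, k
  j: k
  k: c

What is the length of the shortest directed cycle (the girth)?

3

For each vertex v, BFS finds the shortest path from v back to v.
The shortest such closed walk is b → f → c → b, length 3.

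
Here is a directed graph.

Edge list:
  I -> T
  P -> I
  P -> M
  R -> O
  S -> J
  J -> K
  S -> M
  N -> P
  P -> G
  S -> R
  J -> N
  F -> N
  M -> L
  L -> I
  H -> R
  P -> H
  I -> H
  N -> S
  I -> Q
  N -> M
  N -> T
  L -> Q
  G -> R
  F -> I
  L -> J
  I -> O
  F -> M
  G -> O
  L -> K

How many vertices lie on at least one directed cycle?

6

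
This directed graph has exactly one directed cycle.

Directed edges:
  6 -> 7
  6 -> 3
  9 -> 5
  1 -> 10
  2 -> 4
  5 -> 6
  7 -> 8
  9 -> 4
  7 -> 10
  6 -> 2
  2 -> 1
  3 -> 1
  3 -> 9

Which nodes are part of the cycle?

3, 5, 6, 9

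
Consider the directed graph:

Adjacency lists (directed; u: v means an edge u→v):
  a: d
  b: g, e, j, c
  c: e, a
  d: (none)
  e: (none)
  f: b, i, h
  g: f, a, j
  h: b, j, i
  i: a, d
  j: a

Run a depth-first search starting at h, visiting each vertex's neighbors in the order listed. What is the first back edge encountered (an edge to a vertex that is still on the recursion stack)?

DFS from h (visiting each vertex's neighbors in the order listed); mark gray on enter, black on exit:
h gray
  b gray
    g gray
      f gray
        f→b: b is gray → back edge
First back edge: f → b.

f→b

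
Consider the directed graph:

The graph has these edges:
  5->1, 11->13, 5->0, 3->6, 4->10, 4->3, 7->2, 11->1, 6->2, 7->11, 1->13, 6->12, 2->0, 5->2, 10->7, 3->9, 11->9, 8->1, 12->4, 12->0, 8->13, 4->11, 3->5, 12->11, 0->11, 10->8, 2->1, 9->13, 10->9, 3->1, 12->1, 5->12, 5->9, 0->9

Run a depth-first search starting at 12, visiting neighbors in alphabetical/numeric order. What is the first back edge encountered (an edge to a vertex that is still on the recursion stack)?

5→12

DFS from 12 (visiting neighbors in alphabetical/numeric order); mark gray on enter, black on exit:
12 gray
  0 gray
    9 gray
      13 gray
      13 black
    9 black
    11 gray
      1 gray
        1→13: 13 black — skip
      1 black
      11→9: 9 black — skip
      11→13: 13 black — skip
    11 black
  0 black
  12→1: 1 black — skip
  4 gray
    3 gray
      3→1: 1 black — skip
      5 gray
        5→0: 0 black — skip
        5→1: 1 black — skip
        2 gray
          2→0: 0 black — skip
          2→1: 1 black — skip
        2 black
        5→9: 9 black — skip
        5→12: 12 is gray → back edge
First back edge: 5 → 12.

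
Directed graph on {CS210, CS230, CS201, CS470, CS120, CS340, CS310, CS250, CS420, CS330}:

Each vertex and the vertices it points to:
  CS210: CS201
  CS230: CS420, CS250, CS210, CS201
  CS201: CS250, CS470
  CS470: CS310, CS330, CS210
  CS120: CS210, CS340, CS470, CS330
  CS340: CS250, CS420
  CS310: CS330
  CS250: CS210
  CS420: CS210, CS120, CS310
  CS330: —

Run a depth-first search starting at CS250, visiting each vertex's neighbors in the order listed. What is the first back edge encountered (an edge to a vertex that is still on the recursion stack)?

CS201->CS250

DFS from CS250 (visiting each vertex's neighbors in the order listed); mark gray on enter, black on exit:
CS250 gray
  CS210 gray
    CS201 gray
      CS201→CS250: CS250 is gray → back edge
First back edge: CS201 → CS250.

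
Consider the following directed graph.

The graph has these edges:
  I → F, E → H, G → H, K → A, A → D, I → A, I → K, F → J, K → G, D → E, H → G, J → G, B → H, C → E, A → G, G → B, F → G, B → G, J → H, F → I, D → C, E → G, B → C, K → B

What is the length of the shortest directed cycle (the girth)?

2

For each vertex v, BFS finds the shortest path from v back to v.
The shortest such closed walk is I → F → I, length 2.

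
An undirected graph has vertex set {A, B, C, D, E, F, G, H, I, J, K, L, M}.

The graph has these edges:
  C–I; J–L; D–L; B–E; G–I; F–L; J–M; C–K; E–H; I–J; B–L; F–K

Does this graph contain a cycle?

Yes

DFS, tracking each vertex's parent; an edge to a visited non-parent vertex closes a cycle.
Start from H:
visit H (parent –)
  visit E (parent H)
    visit B (parent E)
      visit L (parent B)
        visit F (parent L)
          F–L: parent, skip
          visit K (parent F)
            K–F: parent, skip
            visit C (parent K)
              C–K: parent, skip
              visit I (parent C)
                visit J (parent I)
                  J–I: parent, skip
                  visit M (parent J)
                    M–J: parent, skip
                  J–L: L visited and ≠ parent → cycle
Cycle: L – F – K – C – I – J – L.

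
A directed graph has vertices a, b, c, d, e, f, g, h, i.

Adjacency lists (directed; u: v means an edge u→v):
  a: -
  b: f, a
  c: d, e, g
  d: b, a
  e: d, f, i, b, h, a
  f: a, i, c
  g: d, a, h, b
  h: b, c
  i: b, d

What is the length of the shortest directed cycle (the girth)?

3

For each vertex v, BFS finds the shortest path from v back to v.
The shortest such closed walk is h → c → g → h, length 3.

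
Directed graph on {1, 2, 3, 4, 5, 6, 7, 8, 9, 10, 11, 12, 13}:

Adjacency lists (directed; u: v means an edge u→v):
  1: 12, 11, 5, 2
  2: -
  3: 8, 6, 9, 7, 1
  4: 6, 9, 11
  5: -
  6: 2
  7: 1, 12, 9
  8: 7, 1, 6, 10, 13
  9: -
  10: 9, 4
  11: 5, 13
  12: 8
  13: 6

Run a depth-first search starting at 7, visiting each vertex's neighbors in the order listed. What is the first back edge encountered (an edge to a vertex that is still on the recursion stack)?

DFS from 7 (visiting each vertex's neighbors in the order listed); mark gray on enter, black on exit:
7 gray
  1 gray
    12 gray
      8 gray
        8→7: 7 is gray → back edge
First back edge: 8 → 7.

8→7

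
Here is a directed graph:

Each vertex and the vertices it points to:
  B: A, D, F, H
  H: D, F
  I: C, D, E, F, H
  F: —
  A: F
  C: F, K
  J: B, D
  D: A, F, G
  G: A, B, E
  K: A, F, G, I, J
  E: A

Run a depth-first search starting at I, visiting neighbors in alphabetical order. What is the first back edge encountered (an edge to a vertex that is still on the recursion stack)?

DFS from I (visiting neighbors in alphabetical order); mark gray on enter, black on exit:
I gray
  C gray
    F gray
    F black
    K gray
      A gray
        A→F: F black — skip
      A black
      K→F: F black — skip
      G gray
        G→A: A black — skip
        B gray
          B→A: A black — skip
          D gray
            D→A: A black — skip
            D→F: F black — skip
            D→G: G is gray → back edge
First back edge: D → G.

D→G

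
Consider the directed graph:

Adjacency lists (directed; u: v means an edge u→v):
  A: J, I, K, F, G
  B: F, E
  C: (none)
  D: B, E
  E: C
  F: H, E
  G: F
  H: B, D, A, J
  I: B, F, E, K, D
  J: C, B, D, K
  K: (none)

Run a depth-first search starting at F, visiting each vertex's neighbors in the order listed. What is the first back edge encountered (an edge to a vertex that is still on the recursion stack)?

B→F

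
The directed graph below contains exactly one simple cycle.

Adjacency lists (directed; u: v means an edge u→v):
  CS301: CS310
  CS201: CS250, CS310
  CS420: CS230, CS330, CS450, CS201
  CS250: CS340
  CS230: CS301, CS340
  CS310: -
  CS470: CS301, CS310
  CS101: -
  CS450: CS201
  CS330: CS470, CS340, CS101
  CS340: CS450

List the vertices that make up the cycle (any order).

CS201, CS250, CS340, CS450

DFS with gray/black marking from CS450:
CS450 gray
  CS201 gray
    CS250 gray
      CS340 gray
        CS340→CS450: CS450 is gray → back edge
Back edge closes the cycle CS450 → CS201 → CS250 → CS340 → CS450; its vertices are {CS201, CS250, CS340, CS450}.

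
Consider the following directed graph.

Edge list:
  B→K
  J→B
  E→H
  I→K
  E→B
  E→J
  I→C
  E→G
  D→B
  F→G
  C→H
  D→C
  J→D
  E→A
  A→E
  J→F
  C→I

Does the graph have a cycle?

Yes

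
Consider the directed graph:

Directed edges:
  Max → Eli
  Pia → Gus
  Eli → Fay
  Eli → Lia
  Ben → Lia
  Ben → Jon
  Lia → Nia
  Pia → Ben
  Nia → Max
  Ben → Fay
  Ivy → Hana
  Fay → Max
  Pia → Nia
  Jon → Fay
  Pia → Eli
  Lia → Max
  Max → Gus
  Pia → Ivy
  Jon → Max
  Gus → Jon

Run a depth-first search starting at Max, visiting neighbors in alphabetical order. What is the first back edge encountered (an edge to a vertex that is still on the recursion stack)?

Fay->Max

DFS from Max (visiting neighbors in alphabetical order); mark gray on enter, black on exit:
Max gray
  Eli gray
    Fay gray
      Fay→Max: Max is gray → back edge
First back edge: Fay → Max.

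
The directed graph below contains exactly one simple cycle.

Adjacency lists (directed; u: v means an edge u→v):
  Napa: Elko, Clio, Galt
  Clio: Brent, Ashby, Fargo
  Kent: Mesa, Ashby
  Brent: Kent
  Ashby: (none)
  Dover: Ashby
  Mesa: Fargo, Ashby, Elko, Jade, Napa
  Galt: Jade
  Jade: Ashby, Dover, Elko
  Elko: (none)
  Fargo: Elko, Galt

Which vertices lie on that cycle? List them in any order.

DFS with gray/black marking from Mesa:
Mesa gray
  Fargo gray
    Elko gray
    Elko black
    Galt gray
      Jade gray
        Ashby gray
        Ashby black
        Dover gray
          Dover→Ashby: Ashby black — skip
        Dover black
        Jade→Elko: Elko black — skip
      Jade black
    Galt black
  Fargo black
  Mesa→Ashby: Ashby black — skip
  Mesa→Elko: Elko black — skip
  Mesa→Jade: Jade black — skip
  Napa gray
    Napa→Elko: Elko black — skip
    Clio gray
      Brent gray
        Kent gray
          Kent→Mesa: Mesa is gray → back edge
Back edge closes the cycle Mesa → Napa → Clio → Brent → Kent → Mesa; its vertices are {Clio, Kent, Mesa, Napa, Brent}.

Clio, Kent, Mesa, Napa, Brent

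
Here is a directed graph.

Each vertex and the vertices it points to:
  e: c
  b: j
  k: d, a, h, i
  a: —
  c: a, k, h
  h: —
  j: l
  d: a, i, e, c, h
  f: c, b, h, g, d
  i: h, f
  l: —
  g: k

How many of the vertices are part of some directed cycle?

7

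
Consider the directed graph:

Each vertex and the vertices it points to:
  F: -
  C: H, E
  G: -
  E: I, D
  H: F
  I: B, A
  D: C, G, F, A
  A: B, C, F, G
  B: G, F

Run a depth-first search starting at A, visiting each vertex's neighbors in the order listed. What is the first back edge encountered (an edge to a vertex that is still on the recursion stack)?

I→A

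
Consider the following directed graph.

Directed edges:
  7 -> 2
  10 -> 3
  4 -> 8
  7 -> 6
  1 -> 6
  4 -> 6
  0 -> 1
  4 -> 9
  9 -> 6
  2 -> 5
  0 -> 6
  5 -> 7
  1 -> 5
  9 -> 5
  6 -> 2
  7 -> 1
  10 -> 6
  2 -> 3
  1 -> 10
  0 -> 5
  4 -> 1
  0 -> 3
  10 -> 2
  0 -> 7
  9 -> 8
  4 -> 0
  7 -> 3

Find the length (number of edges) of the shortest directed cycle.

For each vertex v, BFS finds the shortest path from v back to v.
The shortest such closed walk is 1 → 5 → 7 → 1, length 3.

3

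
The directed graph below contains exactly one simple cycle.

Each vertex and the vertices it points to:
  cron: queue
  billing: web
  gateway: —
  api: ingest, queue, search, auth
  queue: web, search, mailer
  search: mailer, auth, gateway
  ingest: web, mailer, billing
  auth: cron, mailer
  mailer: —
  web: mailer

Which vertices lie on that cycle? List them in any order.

DFS with gray/black marking from search:
search gray
  mailer gray
  mailer black
  auth gray
    cron gray
      queue gray
        web gray
          web→mailer: mailer black — skip
        web black
        queue→search: search is gray → back edge
Back edge closes the cycle search → auth → cron → queue → search; its vertices are {auth, cron, queue, search}.

auth, cron, queue, search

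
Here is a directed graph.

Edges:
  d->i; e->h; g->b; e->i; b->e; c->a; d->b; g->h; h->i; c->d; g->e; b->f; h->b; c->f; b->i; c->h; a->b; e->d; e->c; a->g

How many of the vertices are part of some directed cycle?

7

A vertex is on a directed cycle iff it belongs to a strongly connected component of size ≥ 2 (or has a self-loop).
The vertices on cycles are {a, b, c, d, e, g, h} — 7 in total.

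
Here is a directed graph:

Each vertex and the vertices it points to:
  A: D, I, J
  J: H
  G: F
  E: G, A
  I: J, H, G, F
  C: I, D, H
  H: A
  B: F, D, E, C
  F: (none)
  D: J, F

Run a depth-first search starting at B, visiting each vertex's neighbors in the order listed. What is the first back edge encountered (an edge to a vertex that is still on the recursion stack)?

A→D

DFS from B (visiting each vertex's neighbors in the order listed); mark gray on enter, black on exit:
B gray
  F gray
  F black
  D gray
    J gray
      H gray
        A gray
          A→D: D is gray → back edge
First back edge: A → D.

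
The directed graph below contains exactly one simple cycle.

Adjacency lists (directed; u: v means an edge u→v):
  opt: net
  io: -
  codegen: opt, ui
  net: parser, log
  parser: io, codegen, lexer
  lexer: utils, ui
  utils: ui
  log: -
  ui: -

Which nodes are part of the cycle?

DFS with gray/black marking from parser:
parser gray
  io gray
  io black
  codegen gray
    opt gray
      net gray
        net→parser: parser is gray → back edge
Back edge closes the cycle parser → codegen → opt → net → parser; its vertices are {net, opt, parser, codegen}.

net, opt, parser, codegen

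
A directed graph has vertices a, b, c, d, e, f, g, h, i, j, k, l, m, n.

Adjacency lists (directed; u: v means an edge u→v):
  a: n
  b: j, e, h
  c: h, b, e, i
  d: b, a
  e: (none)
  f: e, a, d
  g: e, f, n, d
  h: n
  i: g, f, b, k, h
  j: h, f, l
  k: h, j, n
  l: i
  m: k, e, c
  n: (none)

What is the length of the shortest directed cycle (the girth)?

For each vertex v, BFS finds the shortest path from v back to v.
The shortest such closed walk is i → b → j → l → i, length 4.

4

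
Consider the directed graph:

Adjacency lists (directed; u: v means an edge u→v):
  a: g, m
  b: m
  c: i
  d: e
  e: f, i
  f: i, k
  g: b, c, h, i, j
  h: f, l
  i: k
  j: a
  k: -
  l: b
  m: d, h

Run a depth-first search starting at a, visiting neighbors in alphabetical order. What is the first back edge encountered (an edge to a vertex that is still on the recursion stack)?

DFS from a (visiting neighbors in alphabetical order); mark gray on enter, black on exit:
a gray
  g gray
    b gray
      m gray
        d gray
          e gray
            f gray
              i gray
                k gray
                k black
              i black
              f→k: k black — skip
            f black
            e→i: i black — skip
          e black
        d black
        h gray
          h→f: f black — skip
          l gray
            l→b: b is gray → back edge
First back edge: l → b.

l->b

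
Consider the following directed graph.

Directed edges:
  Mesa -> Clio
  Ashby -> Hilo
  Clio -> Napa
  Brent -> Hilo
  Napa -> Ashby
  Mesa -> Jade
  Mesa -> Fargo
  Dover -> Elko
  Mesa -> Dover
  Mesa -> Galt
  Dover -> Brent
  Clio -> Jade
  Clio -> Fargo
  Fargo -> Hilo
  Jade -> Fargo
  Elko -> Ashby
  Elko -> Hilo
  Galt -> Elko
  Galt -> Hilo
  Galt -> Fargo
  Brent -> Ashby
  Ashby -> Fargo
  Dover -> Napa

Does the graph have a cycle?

No

DFS with white/gray/black marking, starting from Brent:
Brent gray
  Ashby gray
    Hilo gray
    Hilo black
    Fargo gray
      Fargo→Hilo: Hilo black — skip
    Fargo black
  Ashby black
  Brent→Hilo: Hilo black — skip
Brent black
Mesa gray
  Dover gray
    Elko gray
      Elko→Hilo: Hilo black — skip
      Elko→Ashby: Ashby black — skip
    Elko black
    Dover→Brent: Brent black — skip
    Napa gray
      Napa→Ashby: Ashby black — skip
    Napa black
  Dover black
  Galt gray
    Galt→Hilo: Hilo black — skip
    Galt→Elko: Elko black — skip
    Galt→Fargo: Fargo black — skip
  Galt black
  Clio gray
    Clio→Napa: Napa black — skip
    Jade gray
      Jade→Fargo: Fargo black — skip
    Jade black
    Clio→Fargo: Fargo black — skip
  Clio black
  Mesa→Jade: Jade black — skip
  Mesa→Fargo: Fargo black — skip
Mesa black
Every edge goes to a white or black vertex — no back edge, so the graph is acyclic.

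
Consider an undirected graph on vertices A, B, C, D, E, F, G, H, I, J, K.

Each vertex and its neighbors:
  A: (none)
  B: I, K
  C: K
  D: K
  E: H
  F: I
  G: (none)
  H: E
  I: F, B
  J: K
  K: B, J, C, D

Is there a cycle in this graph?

No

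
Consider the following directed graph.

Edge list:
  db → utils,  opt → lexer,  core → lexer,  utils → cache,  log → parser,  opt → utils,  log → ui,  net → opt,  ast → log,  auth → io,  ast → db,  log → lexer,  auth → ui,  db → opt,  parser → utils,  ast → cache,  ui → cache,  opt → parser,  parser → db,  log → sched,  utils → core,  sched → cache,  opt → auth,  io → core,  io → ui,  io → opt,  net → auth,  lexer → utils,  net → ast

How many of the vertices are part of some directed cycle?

8

A vertex is on a directed cycle iff it belongs to a strongly connected component of size ≥ 2 (or has a self-loop).
The vertices on cycles are {db, io, opt, auth, core, lexer, utils, parser} — 8 in total.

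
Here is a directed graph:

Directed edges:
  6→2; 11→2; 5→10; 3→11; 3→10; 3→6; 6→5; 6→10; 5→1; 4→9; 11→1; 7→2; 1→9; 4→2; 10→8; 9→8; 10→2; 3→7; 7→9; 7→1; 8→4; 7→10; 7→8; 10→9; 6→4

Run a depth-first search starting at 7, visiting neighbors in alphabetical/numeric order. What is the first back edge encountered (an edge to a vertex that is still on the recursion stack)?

DFS from 7 (visiting neighbors in alphabetical/numeric order); mark gray on enter, black on exit:
7 gray
  1 gray
    9 gray
      8 gray
        4 gray
          2 gray
          2 black
          4→9: 9 is gray → back edge
First back edge: 4 → 9.

4→9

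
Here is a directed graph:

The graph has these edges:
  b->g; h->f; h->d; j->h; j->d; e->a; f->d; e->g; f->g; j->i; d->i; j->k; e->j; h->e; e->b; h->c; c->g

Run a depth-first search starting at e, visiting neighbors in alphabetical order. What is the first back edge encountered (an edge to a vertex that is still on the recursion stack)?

h→e

DFS from e (visiting neighbors in alphabetical order); mark gray on enter, black on exit:
e gray
  a gray
  a black
  b gray
    g gray
    g black
  b black
  e→g: g black — skip
  j gray
    d gray
      i gray
      i black
    d black
    h gray
      c gray
        c→g: g black — skip
      c black
      h→d: d black — skip
      h→e: e is gray → back edge
First back edge: h → e.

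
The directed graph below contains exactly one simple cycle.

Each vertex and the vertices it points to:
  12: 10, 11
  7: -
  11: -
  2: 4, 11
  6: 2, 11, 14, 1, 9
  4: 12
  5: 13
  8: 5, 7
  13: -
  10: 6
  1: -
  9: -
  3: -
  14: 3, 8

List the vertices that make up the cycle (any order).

DFS with gray/black marking from 6:
6 gray
  2 gray
    4 gray
      12 gray
        10 gray
          10→6: 6 is gray → back edge
Back edge closes the cycle 6 → 2 → 4 → 12 → 10 → 6; its vertices are {2, 4, 6, 10, 12}.

2, 4, 6, 10, 12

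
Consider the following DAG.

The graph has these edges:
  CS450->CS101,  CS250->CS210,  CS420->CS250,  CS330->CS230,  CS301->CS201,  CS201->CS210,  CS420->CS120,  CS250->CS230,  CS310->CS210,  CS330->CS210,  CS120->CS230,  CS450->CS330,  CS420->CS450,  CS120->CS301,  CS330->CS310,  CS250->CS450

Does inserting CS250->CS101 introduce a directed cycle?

No

Adding CS250→CS101 creates a cycle iff CS101 can already reach CS250.
Explore from CS101: no path reaches CS250. The graph stays acyclic.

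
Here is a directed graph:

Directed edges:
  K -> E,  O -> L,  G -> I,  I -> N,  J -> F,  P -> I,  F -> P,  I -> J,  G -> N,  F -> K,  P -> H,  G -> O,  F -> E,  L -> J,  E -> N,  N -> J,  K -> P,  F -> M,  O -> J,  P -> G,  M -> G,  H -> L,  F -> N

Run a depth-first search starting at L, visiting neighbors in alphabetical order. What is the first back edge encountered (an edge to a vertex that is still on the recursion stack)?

N→J

DFS from L (visiting neighbors in alphabetical order); mark gray on enter, black on exit:
L gray
  J gray
    F gray
      E gray
        N gray
          N→J: J is gray → back edge
First back edge: N → J.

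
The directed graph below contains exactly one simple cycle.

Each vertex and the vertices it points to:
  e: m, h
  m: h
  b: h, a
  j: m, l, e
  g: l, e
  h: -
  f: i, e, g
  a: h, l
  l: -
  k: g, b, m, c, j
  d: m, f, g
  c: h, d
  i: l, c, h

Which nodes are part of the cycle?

c, d, f, i

DFS with gray/black marking from c:
c gray
  h gray
  h black
  d gray
    m gray
      m→h: h black — skip
    m black
    f gray
      i gray
        l gray
        l black
        i→c: c is gray → back edge
Back edge closes the cycle c → d → f → i → c; its vertices are {c, d, f, i}.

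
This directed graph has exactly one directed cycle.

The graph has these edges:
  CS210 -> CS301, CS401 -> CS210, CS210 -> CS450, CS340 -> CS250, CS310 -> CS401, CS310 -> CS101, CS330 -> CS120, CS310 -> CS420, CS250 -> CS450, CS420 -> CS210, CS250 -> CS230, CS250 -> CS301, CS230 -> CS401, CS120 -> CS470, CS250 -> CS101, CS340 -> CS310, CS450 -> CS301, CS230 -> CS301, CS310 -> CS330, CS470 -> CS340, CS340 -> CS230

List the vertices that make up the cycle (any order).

CS120, CS310, CS330, CS340, CS470

DFS with gray/black marking from CS470:
CS470 gray
  CS340 gray
    CS310 gray
      CS420 gray
        CS210 gray
          CS301 gray
          CS301 black
          CS450 gray
            CS450→CS301: CS301 black — skip
          CS450 black
        CS210 black
      CS420 black
      CS330 gray
        CS120 gray
          CS120→CS470: CS470 is gray → back edge
Back edge closes the cycle CS470 → CS340 → CS310 → CS330 → CS120 → CS470; its vertices are {CS120, CS310, CS330, CS340, CS470}.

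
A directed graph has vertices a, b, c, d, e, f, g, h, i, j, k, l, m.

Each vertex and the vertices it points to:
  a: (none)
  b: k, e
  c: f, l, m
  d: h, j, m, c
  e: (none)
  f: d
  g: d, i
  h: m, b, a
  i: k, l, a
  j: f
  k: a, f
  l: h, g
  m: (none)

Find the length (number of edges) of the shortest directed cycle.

3

For each vertex v, BFS finds the shortest path from v back to v.
The shortest such closed walk is c → f → d → c, length 3.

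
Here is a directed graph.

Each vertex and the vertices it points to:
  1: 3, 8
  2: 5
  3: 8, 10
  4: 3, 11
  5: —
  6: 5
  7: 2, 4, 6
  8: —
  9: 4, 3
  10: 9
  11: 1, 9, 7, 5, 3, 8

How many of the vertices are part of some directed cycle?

7

A vertex is on a directed cycle iff it belongs to a strongly connected component of size ≥ 2 (or has a self-loop).
The vertices on cycles are {1, 3, 4, 7, 9, 10, 11} — 7 in total.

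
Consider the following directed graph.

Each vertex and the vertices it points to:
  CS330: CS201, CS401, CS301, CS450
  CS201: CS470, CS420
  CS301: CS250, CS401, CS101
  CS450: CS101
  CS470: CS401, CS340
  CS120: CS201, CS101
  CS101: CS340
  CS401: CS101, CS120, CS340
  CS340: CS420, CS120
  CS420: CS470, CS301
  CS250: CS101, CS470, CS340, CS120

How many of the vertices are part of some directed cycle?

A vertex is on a directed cycle iff it belongs to a strongly connected component of size ≥ 2 (or has a self-loop).
The vertices on cycles are {CS101, CS120, CS201, CS250, CS301, CS340, CS401, CS420, CS470} — 9 in total.

9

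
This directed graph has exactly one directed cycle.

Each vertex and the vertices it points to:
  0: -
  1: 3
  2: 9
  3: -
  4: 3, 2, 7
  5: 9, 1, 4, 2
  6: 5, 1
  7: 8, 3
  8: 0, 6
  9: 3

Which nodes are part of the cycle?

DFS with gray/black marking from 8:
8 gray
  0 gray
  0 black
  6 gray
    5 gray
      9 gray
        3 gray
        3 black
      9 black
      1 gray
        1→3: 3 black — skip
      1 black
      4 gray
        4→3: 3 black — skip
        2 gray
          2→9: 9 black — skip
        2 black
        7 gray
          7→8: 8 is gray → back edge
Back edge closes the cycle 8 → 6 → 5 → 4 → 7 → 8; its vertices are {4, 5, 6, 7, 8}.

4, 5, 6, 7, 8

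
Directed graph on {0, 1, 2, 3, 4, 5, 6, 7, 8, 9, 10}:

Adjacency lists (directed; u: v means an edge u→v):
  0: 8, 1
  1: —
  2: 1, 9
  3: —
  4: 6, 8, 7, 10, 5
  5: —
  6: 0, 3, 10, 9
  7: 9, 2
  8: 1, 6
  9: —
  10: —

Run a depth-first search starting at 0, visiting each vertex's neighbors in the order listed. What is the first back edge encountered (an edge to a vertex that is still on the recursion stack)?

DFS from 0 (visiting each vertex's neighbors in the order listed); mark gray on enter, black on exit:
0 gray
  8 gray
    1 gray
    1 black
    6 gray
      6→0: 0 is gray → back edge
First back edge: 6 → 0.

6->0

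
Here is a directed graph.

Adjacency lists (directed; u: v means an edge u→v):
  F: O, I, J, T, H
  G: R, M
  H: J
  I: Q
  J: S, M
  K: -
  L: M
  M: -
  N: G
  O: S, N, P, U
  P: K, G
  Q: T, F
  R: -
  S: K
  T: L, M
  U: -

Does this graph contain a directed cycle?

Yes

DFS with white/gray/black marking, starting from L:
L gray
  M gray
  M black
L black
F gray
  O gray
    S gray
      K gray
      K black
    S black
    N gray
      G gray
        R gray
        R black
        G→M: M black — skip
      G black
    N black
    P gray
      P→K: K black — skip
      P→G: G black — skip
    P black
    U gray
    U black
  O black
  I gray
    Q gray
      T gray
        T→L: L black — skip
        T→M: M black — skip
      T black
      Q→F: F is gray → back edge
Back edge found, so a cycle exists: F → I → Q → F.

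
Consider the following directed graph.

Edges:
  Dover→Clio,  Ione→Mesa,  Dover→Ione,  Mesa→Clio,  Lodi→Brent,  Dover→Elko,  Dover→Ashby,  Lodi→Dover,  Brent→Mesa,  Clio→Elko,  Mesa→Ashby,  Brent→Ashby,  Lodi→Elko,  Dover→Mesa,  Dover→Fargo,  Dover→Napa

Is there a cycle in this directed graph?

No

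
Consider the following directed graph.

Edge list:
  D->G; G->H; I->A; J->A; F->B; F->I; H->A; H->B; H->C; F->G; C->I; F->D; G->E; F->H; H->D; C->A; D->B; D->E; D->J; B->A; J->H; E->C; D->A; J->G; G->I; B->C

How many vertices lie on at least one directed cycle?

4

A vertex is on a directed cycle iff it belongs to a strongly connected component of size ≥ 2 (or has a self-loop).
The vertices on cycles are {D, G, H, J} — 4 in total.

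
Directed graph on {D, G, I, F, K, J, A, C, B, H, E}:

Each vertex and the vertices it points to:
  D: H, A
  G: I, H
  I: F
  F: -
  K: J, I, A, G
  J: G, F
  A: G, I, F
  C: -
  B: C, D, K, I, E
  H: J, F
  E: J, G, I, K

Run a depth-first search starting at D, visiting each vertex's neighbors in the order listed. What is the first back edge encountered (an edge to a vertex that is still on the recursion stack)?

DFS from D (visiting each vertex's neighbors in the order listed); mark gray on enter, black on exit:
D gray
  H gray
    J gray
      G gray
        I gray
          F gray
          F black
        I black
        G→H: H is gray → back edge
First back edge: G → H.

G->H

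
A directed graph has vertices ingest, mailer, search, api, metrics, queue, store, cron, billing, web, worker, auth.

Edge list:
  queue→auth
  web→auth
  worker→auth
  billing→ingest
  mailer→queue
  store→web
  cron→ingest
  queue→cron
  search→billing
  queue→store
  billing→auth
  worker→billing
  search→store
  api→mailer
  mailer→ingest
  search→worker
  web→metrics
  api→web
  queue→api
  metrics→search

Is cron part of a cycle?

No

cron lies on a cycle iff there is a path from cron back to itself.
Exploring from cron, it never reaches itself; equivalently, its strongly connected component is a singleton.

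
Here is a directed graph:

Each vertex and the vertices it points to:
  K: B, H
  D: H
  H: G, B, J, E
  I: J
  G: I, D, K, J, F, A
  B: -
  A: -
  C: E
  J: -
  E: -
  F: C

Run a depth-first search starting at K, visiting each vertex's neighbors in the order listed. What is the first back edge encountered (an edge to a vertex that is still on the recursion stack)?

D→H

DFS from K (visiting each vertex's neighbors in the order listed); mark gray on enter, black on exit:
K gray
  B gray
  B black
  H gray
    G gray
      I gray
        J gray
        J black
      I black
      D gray
        D→H: H is gray → back edge
First back edge: D → H.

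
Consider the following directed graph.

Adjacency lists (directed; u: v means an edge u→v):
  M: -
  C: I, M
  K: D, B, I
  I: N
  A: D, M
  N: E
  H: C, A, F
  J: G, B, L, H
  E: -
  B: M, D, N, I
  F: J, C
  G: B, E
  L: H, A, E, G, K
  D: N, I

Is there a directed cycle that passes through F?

Yes

F is on a cycle iff F can reach itself via ≥1 edge.
F → J → H → F — yes.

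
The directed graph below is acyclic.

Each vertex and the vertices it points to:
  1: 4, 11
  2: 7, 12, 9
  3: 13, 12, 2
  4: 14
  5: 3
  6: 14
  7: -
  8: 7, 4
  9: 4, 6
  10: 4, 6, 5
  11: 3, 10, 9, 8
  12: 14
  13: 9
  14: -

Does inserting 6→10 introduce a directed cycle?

Yes

Adding 6→10 creates a cycle iff 10 can already reach 6.
Path from 10: 10 → 6.
So 10 → … → 6 → 10 is a cycle.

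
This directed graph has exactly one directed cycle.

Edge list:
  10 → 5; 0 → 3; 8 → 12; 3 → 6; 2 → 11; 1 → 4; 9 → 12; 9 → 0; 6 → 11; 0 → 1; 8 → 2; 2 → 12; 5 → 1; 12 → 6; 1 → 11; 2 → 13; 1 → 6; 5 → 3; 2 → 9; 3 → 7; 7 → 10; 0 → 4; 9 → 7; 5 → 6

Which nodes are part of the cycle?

3, 5, 7, 10

DFS with gray/black marking from 7:
7 gray
  10 gray
    5 gray
      6 gray
        11 gray
        11 black
      6 black
      1 gray
        1→6: 6 black — skip
        4 gray
        4 black
        1→11: 11 black — skip
      1 black
      3 gray
        3→6: 6 black — skip
        3→7: 7 is gray → back edge
Back edge closes the cycle 7 → 10 → 5 → 3 → 7; its vertices are {3, 5, 7, 10}.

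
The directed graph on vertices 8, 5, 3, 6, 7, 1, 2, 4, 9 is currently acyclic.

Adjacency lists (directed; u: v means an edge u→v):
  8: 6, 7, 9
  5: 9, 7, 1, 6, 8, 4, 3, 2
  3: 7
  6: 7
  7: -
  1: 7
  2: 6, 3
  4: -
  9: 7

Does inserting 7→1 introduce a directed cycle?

Adding 7→1 creates a cycle iff 1 can already reach 7.
Path from 1: 1 → 7.
So 1 → … → 7 → 1 is a cycle.

Yes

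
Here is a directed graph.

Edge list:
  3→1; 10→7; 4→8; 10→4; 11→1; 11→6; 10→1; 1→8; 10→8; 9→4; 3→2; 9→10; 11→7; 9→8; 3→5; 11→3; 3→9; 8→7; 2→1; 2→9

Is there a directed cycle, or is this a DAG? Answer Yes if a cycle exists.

No

DFS with white/gray/black marking, starting from 3:
3 gray
  9 gray
    8 gray
      7 gray
      7 black
    8 black
    10 gray
      10→7: 7 black — skip
      4 gray
        4→8: 8 black — skip
      4 black
      1 gray
        1→8: 8 black — skip
      1 black
      10→8: 8 black — skip
    10 black
    9→4: 4 black — skip
  9 black
  2 gray
    2→9: 9 black — skip
    2→1: 1 black — skip
  2 black
  3→1: 1 black — skip
  5 gray
  5 black
3 black
6 gray
6 black
11 gray
  11→3: 3 black — skip
  11→7: 7 black — skip
  11→1: 1 black — skip
  11→6: 6 black — skip
11 black
Every edge goes to a white or black vertex — no back edge, so the graph is acyclic.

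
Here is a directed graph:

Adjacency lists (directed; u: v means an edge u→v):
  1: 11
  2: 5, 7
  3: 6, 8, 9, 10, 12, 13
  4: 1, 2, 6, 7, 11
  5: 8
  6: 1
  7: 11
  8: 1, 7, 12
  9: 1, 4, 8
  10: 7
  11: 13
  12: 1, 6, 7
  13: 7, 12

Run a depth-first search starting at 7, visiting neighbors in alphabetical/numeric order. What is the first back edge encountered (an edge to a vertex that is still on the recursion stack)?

13->7

DFS from 7 (visiting neighbors in alphabetical/numeric order); mark gray on enter, black on exit:
7 gray
  11 gray
    13 gray
      13→7: 7 is gray → back edge
First back edge: 13 → 7.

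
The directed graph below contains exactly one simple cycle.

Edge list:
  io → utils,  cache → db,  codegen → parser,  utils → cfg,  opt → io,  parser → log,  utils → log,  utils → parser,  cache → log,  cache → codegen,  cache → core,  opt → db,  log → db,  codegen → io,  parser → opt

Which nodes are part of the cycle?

io, opt, utils, parser

DFS with gray/black marking from io:
io gray
  utils gray
    cfg gray
    cfg black
    parser gray
      log gray
        db gray
        db black
      log black
      opt gray
        opt→io: io is gray → back edge
Back edge closes the cycle io → utils → parser → opt → io; its vertices are {io, opt, utils, parser}.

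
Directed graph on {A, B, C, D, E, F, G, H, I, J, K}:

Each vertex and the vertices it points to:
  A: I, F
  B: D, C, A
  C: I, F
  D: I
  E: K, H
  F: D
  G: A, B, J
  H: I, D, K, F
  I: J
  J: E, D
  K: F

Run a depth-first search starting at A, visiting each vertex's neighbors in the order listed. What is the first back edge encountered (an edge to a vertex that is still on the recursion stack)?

DFS from A (visiting each vertex's neighbors in the order listed); mark gray on enter, black on exit:
A gray
  I gray
    J gray
      E gray
        K gray
          F gray
            D gray
              D→I: I is gray → back edge
First back edge: D → I.

D→I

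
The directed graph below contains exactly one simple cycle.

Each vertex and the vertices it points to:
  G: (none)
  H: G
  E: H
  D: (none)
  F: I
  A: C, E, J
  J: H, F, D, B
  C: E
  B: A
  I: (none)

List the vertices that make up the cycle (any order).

A, B, J

DFS with gray/black marking from J:
J gray
  H gray
    G gray
    G black
  H black
  F gray
    I gray
    I black
  F black
  D gray
  D black
  B gray
    A gray
      C gray
        E gray
          E→H: H black — skip
        E black
      C black
      A→E: E black — skip
      A→J: J is gray → back edge
Back edge closes the cycle J → B → A → J; its vertices are {A, B, J}.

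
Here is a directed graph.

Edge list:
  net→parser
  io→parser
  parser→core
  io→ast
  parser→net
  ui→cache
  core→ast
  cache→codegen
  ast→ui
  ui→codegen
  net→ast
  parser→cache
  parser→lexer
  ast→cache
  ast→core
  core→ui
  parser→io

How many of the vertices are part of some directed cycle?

A vertex is on a directed cycle iff it belongs to a strongly connected component of size ≥ 2 (or has a self-loop).
The vertices on cycles are {io, ast, net, core, parser} — 5 in total.

5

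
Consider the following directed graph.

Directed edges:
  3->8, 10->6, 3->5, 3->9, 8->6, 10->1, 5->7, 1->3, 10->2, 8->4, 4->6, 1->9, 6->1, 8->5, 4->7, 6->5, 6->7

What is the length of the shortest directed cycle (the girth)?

4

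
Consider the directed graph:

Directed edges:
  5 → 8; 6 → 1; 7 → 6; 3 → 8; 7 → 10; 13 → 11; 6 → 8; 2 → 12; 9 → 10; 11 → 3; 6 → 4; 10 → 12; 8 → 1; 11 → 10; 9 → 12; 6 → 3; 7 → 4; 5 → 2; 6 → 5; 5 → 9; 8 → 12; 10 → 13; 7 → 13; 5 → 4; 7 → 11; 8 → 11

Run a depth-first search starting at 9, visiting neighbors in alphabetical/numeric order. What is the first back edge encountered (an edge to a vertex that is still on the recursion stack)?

8->11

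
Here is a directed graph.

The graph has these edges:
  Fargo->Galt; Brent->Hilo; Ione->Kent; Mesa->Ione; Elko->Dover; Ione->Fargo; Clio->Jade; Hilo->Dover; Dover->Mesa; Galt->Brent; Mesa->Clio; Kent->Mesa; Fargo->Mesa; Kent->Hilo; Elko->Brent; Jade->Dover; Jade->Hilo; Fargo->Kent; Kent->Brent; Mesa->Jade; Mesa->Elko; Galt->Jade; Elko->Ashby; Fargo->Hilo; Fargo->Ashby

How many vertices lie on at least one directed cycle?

A vertex is on a directed cycle iff it belongs to a strongly connected component of size ≥ 2 (or has a self-loop).
The vertices on cycles are {Clio, Elko, Galt, Hilo, Ione, Jade, Kent, Mesa, Brent, Dover, Fargo} — 11 in total.

11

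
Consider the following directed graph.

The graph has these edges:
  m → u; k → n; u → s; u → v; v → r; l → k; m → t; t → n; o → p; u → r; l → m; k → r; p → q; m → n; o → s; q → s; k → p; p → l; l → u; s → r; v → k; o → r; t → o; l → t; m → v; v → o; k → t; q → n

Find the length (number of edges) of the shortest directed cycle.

3

For each vertex v, BFS finds the shortest path from v back to v.
The shortest such closed walk is k → p → l → k, length 3.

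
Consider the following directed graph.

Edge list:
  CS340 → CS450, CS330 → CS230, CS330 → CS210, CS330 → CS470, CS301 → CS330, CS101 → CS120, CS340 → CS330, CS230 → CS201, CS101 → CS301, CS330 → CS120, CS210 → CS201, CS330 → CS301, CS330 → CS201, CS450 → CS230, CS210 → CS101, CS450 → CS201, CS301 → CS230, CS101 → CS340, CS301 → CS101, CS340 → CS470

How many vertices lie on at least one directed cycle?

5

A vertex is on a directed cycle iff it belongs to a strongly connected component of size ≥ 2 (or has a self-loop).
The vertices on cycles are {CS101, CS210, CS301, CS330, CS340} — 5 in total.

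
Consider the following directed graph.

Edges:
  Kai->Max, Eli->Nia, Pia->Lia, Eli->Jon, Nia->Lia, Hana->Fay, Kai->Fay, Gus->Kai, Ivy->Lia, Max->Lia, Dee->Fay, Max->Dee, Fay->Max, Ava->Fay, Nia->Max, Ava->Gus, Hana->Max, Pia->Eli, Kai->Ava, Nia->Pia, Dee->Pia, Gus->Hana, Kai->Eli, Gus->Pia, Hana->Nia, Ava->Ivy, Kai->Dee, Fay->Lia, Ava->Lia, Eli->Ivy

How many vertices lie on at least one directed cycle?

9

A vertex is on a directed cycle iff it belongs to a strongly connected component of size ≥ 2 (or has a self-loop).
The vertices on cycles are {Ava, Dee, Eli, Fay, Gus, Kai, Max, Nia, Pia} — 9 in total.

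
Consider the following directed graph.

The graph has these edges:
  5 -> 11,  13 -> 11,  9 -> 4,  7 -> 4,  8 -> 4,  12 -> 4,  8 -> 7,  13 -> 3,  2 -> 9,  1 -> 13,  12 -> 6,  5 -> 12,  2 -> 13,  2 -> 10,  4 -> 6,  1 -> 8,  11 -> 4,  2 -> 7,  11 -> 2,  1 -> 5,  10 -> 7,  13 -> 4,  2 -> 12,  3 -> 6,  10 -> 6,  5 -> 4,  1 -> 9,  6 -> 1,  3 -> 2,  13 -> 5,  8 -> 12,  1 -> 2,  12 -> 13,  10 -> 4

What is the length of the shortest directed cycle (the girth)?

For each vertex v, BFS finds the shortest path from v back to v.
The shortest such closed walk is 13 → 5 → 12 → 13, length 3.

3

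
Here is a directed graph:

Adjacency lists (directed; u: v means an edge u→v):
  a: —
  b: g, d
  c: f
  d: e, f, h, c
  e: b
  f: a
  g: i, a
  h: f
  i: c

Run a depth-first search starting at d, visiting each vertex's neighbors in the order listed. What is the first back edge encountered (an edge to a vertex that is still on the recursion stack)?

DFS from d (visiting each vertex's neighbors in the order listed); mark gray on enter, black on exit:
d gray
  e gray
    b gray
      g gray
        i gray
          c gray
            f gray
              a gray
              a black
            f black
          c black
        i black
        g→a: a black — skip
      g black
      b→d: d is gray → back edge
First back edge: b → d.

b->d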